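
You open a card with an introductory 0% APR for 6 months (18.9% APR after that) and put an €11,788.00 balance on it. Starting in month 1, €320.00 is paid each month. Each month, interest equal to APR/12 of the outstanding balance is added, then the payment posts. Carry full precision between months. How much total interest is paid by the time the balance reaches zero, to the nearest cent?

Promo months 1–6 at r₀ = 0%/12 = 0; months 7+ at r₁ = 18.9%/12 = 0.01575.
After month 6 (no interest yet): B = €11,788.00 − 6·€320.00 = €9,868.00.
Then at r₁ with €320.00/mo: n₂ = −ln(1 − r₁·B/P)/ln(1+r₁) ≈ 42.55 → 43 more payments.
Total paid = 48·€320.00 + €176.43 = €15,536.43; interest = €15,536.43 − €11,788.00 = €3,748.43.

€3,748.43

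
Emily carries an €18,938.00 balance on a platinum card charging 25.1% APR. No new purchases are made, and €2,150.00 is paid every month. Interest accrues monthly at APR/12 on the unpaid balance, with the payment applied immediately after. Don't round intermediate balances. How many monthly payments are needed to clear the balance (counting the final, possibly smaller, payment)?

Monthly rate r = 25.1%/12 = 2.09167% = 0.0209167.
Recurrence: B ← B·(1+r) − €2,150.00.
Month 1: interest €396.12; balance after payment €17,184.12.
Month 2: interest €359.43; balance after payment €15,393.55.
Closed form: n = −ln(1 − rB₀/P)/ln(1+r) = −ln(0.81576)/ln(1.02092) ≈ 9.837, so the balance reaches zero during payment 10.

10 months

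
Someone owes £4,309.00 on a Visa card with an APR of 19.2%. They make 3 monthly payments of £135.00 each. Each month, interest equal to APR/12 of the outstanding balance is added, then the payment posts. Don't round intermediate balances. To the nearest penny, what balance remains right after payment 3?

Monthly rate r = 19.2%/12 = 1.6% = 0.016.
Each month: B ← B·(1+r) − £135.00.
Month 1: interest £68.94; balance after payment £4,242.94.
Month 2: interest £67.89; balance after payment £4,175.83.
Month 3: interest £66.81; balance after payment £4,107.64.

£4,107.64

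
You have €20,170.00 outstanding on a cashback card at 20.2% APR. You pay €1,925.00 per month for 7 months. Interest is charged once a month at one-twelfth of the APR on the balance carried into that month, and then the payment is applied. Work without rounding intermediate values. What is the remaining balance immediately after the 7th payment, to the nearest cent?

€8,495.24

Monthly rate r = 20.2%/12 = 1.68333% = 0.0168333.
Each month: B ← B·(1+r) − €1,925.00.
Month 1: interest €339.53; balance after payment €18,584.53.
Month 2: interest €312.84; balance after payment €16,972.37.
Month 3: interest €285.70; balance after payment €15,333.07.
Month 4: interest €258.11; balance after payment €13,666.18.
Month 5: interest €230.05; balance after payment €11,971.22.
Month 6: interest €201.52; balance after payment €10,247.74.
Month 7: interest €172.50; balance after payment €8,495.24.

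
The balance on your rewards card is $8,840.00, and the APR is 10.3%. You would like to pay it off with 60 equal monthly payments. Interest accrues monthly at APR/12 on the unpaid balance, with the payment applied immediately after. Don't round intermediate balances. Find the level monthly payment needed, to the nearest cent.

$189.13

Monthly rate r = 10.3%/12 = 0.858333% = 0.00858333.
Level-payment amortization: P = B₀·r / (1 − (1+r)^(−n)) = 8840.00·0.00858333 / (1 − 1.00858^(−60)).
Denominator 1 − (1+r)^(−60) = 0.401184869.
P = 75.8767 / 0.401184869 ≈ 189.13.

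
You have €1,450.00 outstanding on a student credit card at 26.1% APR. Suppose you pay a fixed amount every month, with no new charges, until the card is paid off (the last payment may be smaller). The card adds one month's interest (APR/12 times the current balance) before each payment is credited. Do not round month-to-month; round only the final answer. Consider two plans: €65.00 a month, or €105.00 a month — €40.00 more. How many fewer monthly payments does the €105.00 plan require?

14 fewer payments

Monthly rate r = 26.1%/12 = 2.175% = 0.02175.
At €65.00/mo: n = ⌈−ln(1 − rB₀/P)/ln(1+r)⌉ = 31 payments (last €55.84); total interest = total paid − €1,450.00 = €555.84.
At €105.00/mo: 17 payments (last €63.30); total interest €293.30.
Payments saved = 31 − 17 = 14.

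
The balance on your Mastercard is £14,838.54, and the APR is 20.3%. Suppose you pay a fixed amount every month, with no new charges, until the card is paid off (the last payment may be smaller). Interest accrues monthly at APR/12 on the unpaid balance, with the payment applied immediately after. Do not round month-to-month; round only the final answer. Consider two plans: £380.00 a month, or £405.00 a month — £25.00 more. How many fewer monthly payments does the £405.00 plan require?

7 fewer payments

Monthly rate r = 20.3%/12 = 1.69167% = 0.0169167.
At £380.00/mo: n = ⌈−ln(1 − rB₀/P)/ln(1+r)⌉ = 65 payments (last £156.90); total interest = total paid − £14,838.54 = £9,638.36.
At £405.00/mo: 58 payments (last £263.22); total interest £8,509.68.
Payments saved = 65 − 58 = 7.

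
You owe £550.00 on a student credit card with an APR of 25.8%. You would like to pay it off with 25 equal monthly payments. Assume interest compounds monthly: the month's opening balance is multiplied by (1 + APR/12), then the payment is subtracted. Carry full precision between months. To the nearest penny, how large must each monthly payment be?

£28.67

Monthly rate r = 25.8%/12 = 2.15% = 0.0215.
Level-payment amortization: P = B₀·r / (1 − (1+r)^(−n)) = 550.00·0.0215 / (1 − 1.0215^(−25)).
Denominator 1 − (1+r)^(−25) = 0.412455553.
P = 11.825 / 0.412455553 ≈ 28.67.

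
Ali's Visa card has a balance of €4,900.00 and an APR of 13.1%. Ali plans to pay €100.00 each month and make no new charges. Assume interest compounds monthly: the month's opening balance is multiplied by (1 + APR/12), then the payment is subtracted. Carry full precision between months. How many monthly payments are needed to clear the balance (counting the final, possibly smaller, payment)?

71 months

Monthly rate r = 13.1%/12 = 1.09167% = 0.0109167.
Recurrence: B ← B·(1+r) − €100.00.
Month 1: interest €53.49; balance after payment €4,853.49.
Month 2: interest €52.98; balance after payment €4,806.48.
Closed form: n = −ln(1 − rB₀/P)/ln(1+r) = −ln(0.46508)/ln(1.01092) ≈ 70.508, so the balance reaches zero during payment 71.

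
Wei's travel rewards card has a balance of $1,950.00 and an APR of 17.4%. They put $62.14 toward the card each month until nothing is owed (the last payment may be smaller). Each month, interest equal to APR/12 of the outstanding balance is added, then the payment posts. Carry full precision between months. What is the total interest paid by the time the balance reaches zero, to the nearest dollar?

$670

Monthly rate r = 17.4%/12 = 1.45% = 0.0145.
Payoff takes n = ⌈−ln(1 − rB₀/P)/ln(1+r)⌉ = ⌈42.165⌉ = 43 payments; the last is $10.34.
Total paid = 42·$62.14 + $10.34 = $2,620.22.
Total interest = total paid − principal = $2,620.22 − $1,950.00 = $670.22.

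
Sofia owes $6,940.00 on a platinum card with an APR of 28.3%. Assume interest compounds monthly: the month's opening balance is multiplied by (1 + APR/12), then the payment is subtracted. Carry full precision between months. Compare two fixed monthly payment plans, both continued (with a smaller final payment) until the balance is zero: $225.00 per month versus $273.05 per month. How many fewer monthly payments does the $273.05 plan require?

Monthly rate r = 28.3%/12 = 2.35833% = 0.0235833.
At $225.00/mo: n = ⌈−ln(1 − rB₀/P)/ln(1+r)⌉ = 56 payments (last $172.09); total interest = total paid − $6,940.00 = $5,607.09.
At $273.05/mo: 40 payments (last $67.82); total interest $3,776.77.
Payments saved = 56 − 40 = 16.

16 fewer payments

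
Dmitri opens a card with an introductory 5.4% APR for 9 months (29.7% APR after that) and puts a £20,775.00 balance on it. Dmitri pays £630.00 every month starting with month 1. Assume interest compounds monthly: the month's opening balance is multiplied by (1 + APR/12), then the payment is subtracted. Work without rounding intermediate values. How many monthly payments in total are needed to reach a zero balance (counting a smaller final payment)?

49 payments

Promo months 1–9 at r₀ = 5.4%/12 = 0.0045; months 10+ at r₁ = 29.7%/12 = 0.02475.
After month 9: iterate B ← B·(1+r₀) − £630.00 for 9 months → £15,858.55.
Then at r₁ with £630.00/mo: n₂ = −ln(1 − r₁·B/P)/ln(1+r₁) ≈ 39.90 → 40 more payments.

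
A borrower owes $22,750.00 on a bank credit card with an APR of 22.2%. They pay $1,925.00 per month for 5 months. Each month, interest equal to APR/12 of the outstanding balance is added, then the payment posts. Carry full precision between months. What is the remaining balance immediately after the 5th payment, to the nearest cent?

$14,945.92

Monthly rate r = 22.2%/12 = 1.85% = 0.0185.
Each month: B ← B·(1+r) − $1,925.00.
Month 1: interest $420.88; balance after payment $21,245.88.
Month 2: interest $393.05; balance after payment $19,713.92.
Month 3: interest $364.71; balance after payment $18,153.63.
Month 4: interest $335.84; balance after payment $16,564.47.
Month 5: interest $306.44; balance after payment $14,945.92.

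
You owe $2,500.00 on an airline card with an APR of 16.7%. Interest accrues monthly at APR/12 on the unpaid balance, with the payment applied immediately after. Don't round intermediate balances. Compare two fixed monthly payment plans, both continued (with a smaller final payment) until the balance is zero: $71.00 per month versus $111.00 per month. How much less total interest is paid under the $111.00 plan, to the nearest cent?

Monthly rate r = 16.7%/12 = 1.39167% = 0.0139167.
At $71.00/mo: n = ⌈−ln(1 − rB₀/P)/ln(1+r)⌉ = 49 payments (last $51.45); total interest = total paid − $2,500.00 = $959.45.
At $111.00/mo: 28 payments (last $23.42); total interest $520.42.
Interest saved = $959.45 − $520.42 = $439.03.

$439.03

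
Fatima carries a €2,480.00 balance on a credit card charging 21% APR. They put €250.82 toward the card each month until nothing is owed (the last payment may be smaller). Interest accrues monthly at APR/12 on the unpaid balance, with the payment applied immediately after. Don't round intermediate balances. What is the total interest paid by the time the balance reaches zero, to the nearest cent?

Monthly rate r = 21%/12 = 1.75% = 0.0175.
Payoff takes n = ⌈−ln(1 − rB₀/P)/ln(1+r)⌉ = ⌈10.951⌉ = 11 payments; the last is €238.70.
Total paid = 10·€250.82 + €238.70 = €2,746.90.
Total interest = total paid − principal = €2,746.90 − €2,480.00 = €266.90.

€266.90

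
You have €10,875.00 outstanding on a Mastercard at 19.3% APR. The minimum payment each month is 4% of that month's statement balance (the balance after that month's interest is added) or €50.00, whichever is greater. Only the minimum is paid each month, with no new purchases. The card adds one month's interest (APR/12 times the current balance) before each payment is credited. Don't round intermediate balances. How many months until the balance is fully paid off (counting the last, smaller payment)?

120 months

Monthly rate r = 19.3%/12 = 1.60833% = 0.0160833.
While 4% of the post-interest balance exceeds €50.00, each month B ← (B·(1+r))·(1 − 0.04), i.e. B shrinks by the factor (1+r)·0.96 = 0.97544.
This holds for months 1–88. Entering month 89 the balance is €1,219.21; 4% of the post-interest balance is now below €50.00, so the flat €50.00 minimum applies from here.
From month 89 a fixed €50.00 at rate r clears €1,219.21 in 32 more payments. Total: 88 + 32 = 120 months.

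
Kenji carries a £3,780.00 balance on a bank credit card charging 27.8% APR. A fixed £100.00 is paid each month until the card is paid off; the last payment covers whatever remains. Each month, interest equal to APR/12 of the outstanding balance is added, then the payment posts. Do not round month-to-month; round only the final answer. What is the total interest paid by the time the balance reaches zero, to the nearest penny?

£5,324.15

Monthly rate r = 27.8%/12 = 2.31667% = 0.0231667.
Payoff takes n = ⌈−ln(1 − rB₀/P)/ln(1+r)⌉ = ⌈91.041⌉ = 92 payments; the last is £4.15.
Total paid = 91·£100.00 + £4.15 = £9,104.15.
Total interest = total paid − principal = £9,104.15 − £3,780.00 = £5,324.15.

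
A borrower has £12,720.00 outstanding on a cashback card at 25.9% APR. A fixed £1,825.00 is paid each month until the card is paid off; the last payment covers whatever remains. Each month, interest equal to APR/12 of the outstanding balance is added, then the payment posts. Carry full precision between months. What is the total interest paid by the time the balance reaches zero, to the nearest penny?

Monthly rate r = 25.9%/12 = 2.15833% = 0.0215833.
Payoff takes n = ⌈−ln(1 − rB₀/P)/ln(1+r)⌉ = ⌈7.635⌉ = 8 payments; the last is £1,162.77.
Total paid = 7·£1,825.00 + £1,162.77 = £13,937.77.
Total interest = total paid − principal = £13,937.77 − £12,720.00 = £1,217.77.

£1,217.77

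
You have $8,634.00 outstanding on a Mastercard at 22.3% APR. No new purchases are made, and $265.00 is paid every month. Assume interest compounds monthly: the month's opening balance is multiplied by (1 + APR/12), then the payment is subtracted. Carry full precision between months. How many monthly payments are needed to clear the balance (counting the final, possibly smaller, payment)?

Monthly rate r = 22.3%/12 = 1.85833% = 0.0185833.
Recurrence: B ← B·(1+r) − $265.00.
Month 1: interest $160.45; balance after payment $8,529.45.
Month 2: interest $158.51; balance after payment $8,422.95.
Closed form: n = −ln(1 − rB₀/P)/ln(1+r) = −ln(0.39453)/ln(1.01858) ≈ 50.511, so the balance reaches zero during payment 51.

51 months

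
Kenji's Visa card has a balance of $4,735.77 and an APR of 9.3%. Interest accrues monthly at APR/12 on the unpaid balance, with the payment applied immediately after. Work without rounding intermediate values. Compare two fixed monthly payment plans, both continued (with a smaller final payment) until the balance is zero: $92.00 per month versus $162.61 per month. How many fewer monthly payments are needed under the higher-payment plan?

Monthly rate r = 9.3%/12 = 0.775% = 0.00775.
At $92.00/mo: n = ⌈−ln(1 − rB₀/P)/ln(1+r)⌉ = 66 payments (last $86.39); total interest = total paid − $4,735.77 = $1,330.62.
At $162.61/mo: 34 payments (last $22.00); total interest $652.36.
Payments saved = 66 − 34 = 32.

32 fewer payments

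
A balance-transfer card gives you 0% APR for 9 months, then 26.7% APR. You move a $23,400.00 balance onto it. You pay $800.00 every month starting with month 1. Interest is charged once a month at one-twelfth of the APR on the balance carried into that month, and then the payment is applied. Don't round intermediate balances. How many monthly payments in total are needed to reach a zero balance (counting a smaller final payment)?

37 payments

Promo months 1–9 at r₀ = 0%/12 = 0; months 10+ at r₁ = 26.7%/12 = 0.02225.
After month 9 (no interest yet): B = $23,400.00 − 9·$800.00 = $16,200.00.
Then at r₁ with $800.00/mo: n₂ = −ln(1 − r₁·B/P)/ln(1+r₁) ≈ 27.21 → 28 more payments.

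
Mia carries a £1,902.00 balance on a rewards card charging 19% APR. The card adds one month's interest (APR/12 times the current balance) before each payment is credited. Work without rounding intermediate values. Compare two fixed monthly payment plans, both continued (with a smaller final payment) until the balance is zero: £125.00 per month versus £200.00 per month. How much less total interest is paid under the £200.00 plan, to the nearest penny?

£115.53

Monthly rate r = 19%/12 = 1.58333% = 0.0158333.
At £125.00/mo: n = ⌈−ln(1 − rB₀/P)/ln(1+r)⌉ = 18 payments (last £68.60); total interest = total paid − £1,902.00 = £291.60.
At £200.00/mo: 11 payments (last £78.07); total interest £176.07.
Interest saved = £291.60 − £176.07 = £115.53.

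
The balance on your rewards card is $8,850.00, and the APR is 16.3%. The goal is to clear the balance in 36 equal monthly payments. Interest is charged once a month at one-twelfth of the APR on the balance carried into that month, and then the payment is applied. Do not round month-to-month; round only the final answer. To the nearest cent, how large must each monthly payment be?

$312.45

Monthly rate r = 16.3%/12 = 1.35833% = 0.0135833.
Level-payment amortization: P = B₀·r / (1 − (1+r)^(−n)) = 8850.00·0.0135833 / (1 − 1.01358^(−36)).
Denominator 1 − (1+r)^(−36) = 0.38473896.
P = 120.213 / 0.38473896 ≈ 312.45.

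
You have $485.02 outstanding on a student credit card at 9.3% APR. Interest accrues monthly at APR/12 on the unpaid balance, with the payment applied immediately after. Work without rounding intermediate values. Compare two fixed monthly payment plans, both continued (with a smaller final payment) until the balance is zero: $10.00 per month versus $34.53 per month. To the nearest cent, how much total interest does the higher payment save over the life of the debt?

$95.15

Monthly rate r = 9.3%/12 = 0.775% = 0.00775.
At $10.00/mo: n = ⌈−ln(1 − rB₀/P)/ln(1+r)⌉ = 62 payments (last $0.65); total interest = total paid − $485.02 = $125.63.
At $34.53/mo: 15 payments (last $32.08); total interest $30.48.
Interest saved = $125.63 − $30.48 = $95.15.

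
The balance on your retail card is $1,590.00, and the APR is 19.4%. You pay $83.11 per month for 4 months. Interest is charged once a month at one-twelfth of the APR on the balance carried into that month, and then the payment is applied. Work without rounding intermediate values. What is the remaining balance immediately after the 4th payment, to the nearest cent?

Monthly rate r = 19.4%/12 = 1.61667% = 0.0161667.
Each month: B ← B·(1+r) − $83.11.
Month 1: interest $25.70; balance after payment $1,532.60.
Month 2: interest $24.78; balance after payment $1,474.26.
Month 3: interest $23.83; balance after payment $1,414.99.
Month 4: interest $22.88; balance after payment $1,354.75.

$1,354.75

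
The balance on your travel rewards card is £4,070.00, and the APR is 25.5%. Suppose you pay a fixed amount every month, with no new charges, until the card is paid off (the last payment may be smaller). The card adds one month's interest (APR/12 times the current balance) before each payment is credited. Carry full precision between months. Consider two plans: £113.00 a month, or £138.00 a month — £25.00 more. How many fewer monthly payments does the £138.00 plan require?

22 fewer payments

Monthly rate r = 25.5%/12 = 2.125% = 0.02125.
At £113.00/mo: n = ⌈−ln(1 − rB₀/P)/ln(1+r)⌉ = 69 payments (last £107.06); total interest = total paid − £4,070.00 = £3,721.06.
At £138.00/mo: 47 payments (last £119.42); total interest £2,397.42.
Payments saved = 69 − 47 = 22.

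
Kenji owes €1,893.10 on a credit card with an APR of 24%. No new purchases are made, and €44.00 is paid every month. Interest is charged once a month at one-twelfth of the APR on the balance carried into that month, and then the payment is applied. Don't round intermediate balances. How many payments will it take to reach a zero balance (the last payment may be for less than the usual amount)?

100 payments

Monthly rate r = 24%/12 = 2% = 0.02.
Recurrence: B ← B·(1+r) − €44.00.
Month 1: interest €37.86; balance after payment €1,886.96.
Month 2: interest €37.74; balance after payment €1,880.70.
Closed form: n = −ln(1 − rB₀/P)/ln(1+r) = −ln(0.1395)/ln(1.02) ≈ 99.466, so the balance reaches zero during payment 100.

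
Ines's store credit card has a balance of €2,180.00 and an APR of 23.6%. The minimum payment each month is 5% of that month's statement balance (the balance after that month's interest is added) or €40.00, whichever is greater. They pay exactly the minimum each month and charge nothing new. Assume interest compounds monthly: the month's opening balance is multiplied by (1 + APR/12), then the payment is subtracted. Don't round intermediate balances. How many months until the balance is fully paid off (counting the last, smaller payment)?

Monthly rate r = 23.6%/12 = 1.96667% = 0.0196667.
While 5% of the post-interest balance exceeds €40.00, each month B ← (B·(1+r))·(1 − 0.05), i.e. B shrinks by the factor (1+r)·0.95 = 0.96868.
This holds for months 1–33. Entering month 34 the balance is €762.88; 5% of the post-interest balance is now below €40.00, so the flat €40.00 minimum applies from here.
From month 34 a fixed €40.00 at rate r clears €762.88 in 25 more payments. Total: 33 + 25 = 58 months.

58 months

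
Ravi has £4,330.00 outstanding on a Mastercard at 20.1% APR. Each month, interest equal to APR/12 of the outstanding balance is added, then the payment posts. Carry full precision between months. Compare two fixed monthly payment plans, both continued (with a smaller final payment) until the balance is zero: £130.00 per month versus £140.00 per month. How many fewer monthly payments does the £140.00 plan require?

6 fewer payments

Monthly rate r = 20.1%/12 = 1.675% = 0.01675.
At £130.00/mo: n = ⌈−ln(1 − rB₀/P)/ln(1+r)⌉ = 50 payments (last £17.94); total interest = total paid − £4,330.00 = £2,057.94.
At £140.00/mo: 44 payments (last £131.86); total interest £1,821.86.
Payments saved = 50 − 44 = 6.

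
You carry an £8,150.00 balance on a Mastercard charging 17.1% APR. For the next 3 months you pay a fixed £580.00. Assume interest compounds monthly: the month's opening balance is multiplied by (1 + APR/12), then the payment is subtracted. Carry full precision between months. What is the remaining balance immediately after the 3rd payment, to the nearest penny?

Monthly rate r = 17.1%/12 = 1.425% = 0.01425.
Each month: B ← B·(1+r) − £580.00.
Month 1: interest £116.14; balance after payment £7,686.14.
Month 2: interest £109.53; balance after payment £7,215.66.
Month 3: interest £102.82; balance after payment £6,738.49.

£6,738.49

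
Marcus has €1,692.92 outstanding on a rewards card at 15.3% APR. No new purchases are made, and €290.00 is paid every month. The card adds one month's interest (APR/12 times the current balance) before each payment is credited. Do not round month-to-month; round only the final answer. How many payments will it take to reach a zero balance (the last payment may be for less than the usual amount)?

7 payments

Monthly rate r = 15.3%/12 = 1.275% = 0.01275.
Recurrence: B ← B·(1+r) − €290.00.
Month 1: interest €21.58; balance after payment €1,424.50.
Month 2: interest €18.16; balance after payment €1,152.67.
Closed form: n = −ln(1 − rB₀/P)/ln(1+r) = −ln(0.92557)/ln(1.01275) ≈ 6.105, so the balance reaches zero during payment 7.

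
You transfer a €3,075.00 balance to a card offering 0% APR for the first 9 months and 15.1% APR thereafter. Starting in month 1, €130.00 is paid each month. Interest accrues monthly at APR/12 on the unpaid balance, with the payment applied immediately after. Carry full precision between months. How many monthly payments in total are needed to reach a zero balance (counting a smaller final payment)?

26 payments

Promo months 1–9 at r₀ = 0%/12 = 0; months 10+ at r₁ = 15.1%/12 = 0.0125833.
After month 9 (no interest yet): B = €3,075.00 − 9·€130.00 = €1,905.00.
Then at r₁ with €130.00/mo: n₂ = −ln(1 − r₁·B/P)/ln(1+r₁) ≈ 16.30 → 17 more payments.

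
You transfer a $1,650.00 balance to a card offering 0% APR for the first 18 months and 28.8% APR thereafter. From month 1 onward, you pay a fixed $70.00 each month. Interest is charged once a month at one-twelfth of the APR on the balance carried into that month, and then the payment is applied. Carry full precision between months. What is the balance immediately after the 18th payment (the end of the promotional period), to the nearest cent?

Promo months 1–18 at r₀ = 0%/12 = 0; months 19+ at r₁ = 28.8%/12 = 0.024.
After month 18 (no interest yet): B = $1,650.00 − 18·$70.00 = $390.00.

$390.00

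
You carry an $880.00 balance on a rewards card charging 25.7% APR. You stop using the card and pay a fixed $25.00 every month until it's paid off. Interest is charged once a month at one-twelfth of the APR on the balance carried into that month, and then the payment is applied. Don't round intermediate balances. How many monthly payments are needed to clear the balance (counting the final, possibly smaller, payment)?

Monthly rate r = 25.7%/12 = 2.14167% = 0.0214167.
Recurrence: B ← B·(1+r) − $25.00.
Month 1: interest $18.85; balance after payment $873.85.
Month 2: interest $18.71; balance after payment $867.56.
Closed form: n = −ln(1 − rB₀/P)/ln(1+r) = −ln(0.24613)/ln(1.02142) ≈ 66.156, so the balance reaches zero during payment 67.

67 months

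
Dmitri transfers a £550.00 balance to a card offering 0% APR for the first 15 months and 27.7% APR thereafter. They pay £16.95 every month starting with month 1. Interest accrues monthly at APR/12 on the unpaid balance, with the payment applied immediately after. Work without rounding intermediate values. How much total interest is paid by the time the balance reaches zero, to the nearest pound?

£87

Promo months 1–15 at r₀ = 0%/12 = 0; months 16+ at r₁ = 27.7%/12 = 0.0230833.
After month 15 (no interest yet): B = £550.00 − 15·£16.95 = £295.75.
Then at r₁ with £16.95/mo: n₂ = −ln(1 − r₁·B/P)/ln(1+r₁) ≈ 22.59 → 23 more payments.
Total paid = 37·£16.95 + £9.99 = £637.14; interest = £637.14 − £550.00 = £87.14.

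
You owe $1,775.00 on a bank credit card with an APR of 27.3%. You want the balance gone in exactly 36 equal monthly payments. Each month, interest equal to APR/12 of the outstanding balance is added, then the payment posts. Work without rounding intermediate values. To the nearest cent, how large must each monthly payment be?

$72.75

Monthly rate r = 27.3%/12 = 2.275% = 0.02275.
Level-payment amortization: P = B₀·r / (1 − (1+r)^(−n)) = 1775.00·0.02275 / (1 − 1.02275^(−36)).
Denominator 1 − (1+r)^(−36) = 0.555063099.
P = 40.3813 / 0.555063099 ≈ 72.75.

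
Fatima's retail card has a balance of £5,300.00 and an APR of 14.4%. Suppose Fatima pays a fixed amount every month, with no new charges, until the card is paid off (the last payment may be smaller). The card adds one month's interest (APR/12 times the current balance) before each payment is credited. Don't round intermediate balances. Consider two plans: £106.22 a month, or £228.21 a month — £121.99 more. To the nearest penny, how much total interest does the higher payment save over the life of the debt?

Monthly rate r = 14.4%/12 = 1.2% = 0.012.
At £106.22/mo: n = ⌈−ln(1 − rB₀/P)/ln(1+r)⌉ = 77 payments (last £59.08); total interest = total paid − £5,300.00 = £2,831.80.
At £228.21/mo: 28 payments (last £88.63); total interest £950.30.
Interest saved = £2,831.80 − £950.30 = £1,881.50.

£1,881.50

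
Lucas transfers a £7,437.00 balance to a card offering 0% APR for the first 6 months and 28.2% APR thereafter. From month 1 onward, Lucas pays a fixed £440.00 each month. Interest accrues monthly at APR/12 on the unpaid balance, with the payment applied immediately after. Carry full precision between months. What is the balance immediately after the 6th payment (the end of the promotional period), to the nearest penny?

£4,797.00

Promo months 1–6 at r₀ = 0%/12 = 0; months 7+ at r₁ = 28.2%/12 = 0.0235.
After month 6 (no interest yet): B = £7,437.00 − 6·£440.00 = £4,797.00.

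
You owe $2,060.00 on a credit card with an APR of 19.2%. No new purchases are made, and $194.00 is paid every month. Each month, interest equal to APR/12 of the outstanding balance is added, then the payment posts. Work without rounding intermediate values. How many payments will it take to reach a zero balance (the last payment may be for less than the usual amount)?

Monthly rate r = 19.2%/12 = 1.6% = 0.016.
Recurrence: B ← B·(1+r) − $194.00.
Month 1: interest $32.96; balance after payment $1,898.96.
Month 2: interest $30.38; balance after payment $1,735.34.
Closed form: n = −ln(1 − rB₀/P)/ln(1+r) = −ln(0.8301)/ln(1.016) ≈ 11.731, so the balance reaches zero during payment 12.

12 months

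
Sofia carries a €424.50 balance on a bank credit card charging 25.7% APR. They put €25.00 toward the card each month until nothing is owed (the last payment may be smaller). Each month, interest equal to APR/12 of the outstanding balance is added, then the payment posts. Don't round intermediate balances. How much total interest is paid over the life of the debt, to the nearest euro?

€109

Monthly rate r = 25.7%/12 = 2.14167% = 0.0214167.
Payoff takes n = ⌈−ln(1 − rB₀/P)/ln(1+r)⌉ = ⌈21.331⌉ = 22 payments; the last is €8.33.
Total paid = 21·€25.00 + €8.33 = €533.33.
Total interest = total paid − principal = €533.33 − €424.50 = €108.83.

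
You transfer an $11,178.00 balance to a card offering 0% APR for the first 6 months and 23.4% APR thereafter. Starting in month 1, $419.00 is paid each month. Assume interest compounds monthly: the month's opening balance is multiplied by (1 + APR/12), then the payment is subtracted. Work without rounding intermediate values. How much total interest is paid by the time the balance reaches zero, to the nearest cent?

$2,536.32

Promo months 1–6 at r₀ = 0%/12 = 0; months 7+ at r₁ = 23.4%/12 = 0.0195.
After month 6 (no interest yet): B = $11,178.00 − 6·$419.00 = $8,664.00.
Then at r₁ with $419.00/mo: n₂ = −ln(1 − r₁·B/P)/ln(1+r₁) ≈ 26.73 → 27 more payments.
Total paid = 32·$419.00 + $306.32 = $13,714.32; interest = $13,714.32 − $11,178.00 = $2,536.32.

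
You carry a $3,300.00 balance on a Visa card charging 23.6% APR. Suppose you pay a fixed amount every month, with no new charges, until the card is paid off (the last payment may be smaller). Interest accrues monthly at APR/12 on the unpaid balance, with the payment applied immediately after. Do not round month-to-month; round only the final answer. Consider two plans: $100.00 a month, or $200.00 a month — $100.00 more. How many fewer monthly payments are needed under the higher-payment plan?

Monthly rate r = 23.6%/12 = 1.96667% = 0.0196667.
At $100.00/mo: n = ⌈−ln(1 − rB₀/P)/ln(1+r)⌉ = 54 payments (last $75.93); total interest = total paid − $3,300.00 = $2,075.93.
At $200.00/mo: 21 payments (last $28.86); total interest $728.86.
Payments saved = 54 − 21 = 33.

33 fewer payments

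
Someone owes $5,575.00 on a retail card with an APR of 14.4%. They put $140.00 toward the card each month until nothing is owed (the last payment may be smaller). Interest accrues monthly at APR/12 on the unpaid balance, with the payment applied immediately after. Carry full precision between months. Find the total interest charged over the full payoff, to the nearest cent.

$2,051.77

Monthly rate r = 14.4%/12 = 1.2% = 0.012.
Payoff takes n = ⌈−ln(1 − rB₀/P)/ln(1+r)⌉ = ⌈54.475⌉ = 55 payments; the last is $66.77.
Total paid = 54·$140.00 + $66.77 = $7,626.77.
Total interest = total paid − principal = $7,626.77 − $5,575.00 = $2,051.77.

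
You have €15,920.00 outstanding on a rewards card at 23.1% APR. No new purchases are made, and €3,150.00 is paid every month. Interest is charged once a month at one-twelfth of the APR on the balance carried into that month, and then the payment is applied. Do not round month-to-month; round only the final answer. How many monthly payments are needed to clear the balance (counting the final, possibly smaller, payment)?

Monthly rate r = 23.1%/12 = 1.925% = 0.01925.
Recurrence: B ← B·(1+r) − €3,150.00.
Month 1: interest €306.46; balance after payment €13,076.46.
Month 2: interest €251.72; balance after payment €10,178.18.
Month 3: interest €195.93; balance after payment €7,224.11.
Month 4: interest €139.06; balance after payment €4,213.18.
Month 5: interest €81.10; balance after payment €1,144.28.
Month 6: interest €22.03; balance after payment €0.00.

6 payments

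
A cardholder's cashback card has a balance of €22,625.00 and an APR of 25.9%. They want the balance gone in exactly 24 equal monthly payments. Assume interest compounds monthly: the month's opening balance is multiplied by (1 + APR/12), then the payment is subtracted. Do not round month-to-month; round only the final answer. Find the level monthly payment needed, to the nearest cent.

€1,217.77

Monthly rate r = 25.9%/12 = 2.15833% = 0.0215833.
Level-payment amortization: P = B₀·r / (1 − (1+r)^(−n)) = 22625.00·0.0215833 / (1 − 1.02158^(−24)).
Denominator 1 − (1+r)^(−24) = 0.400997239.
P = 488.323 / 0.400997239 ≈ 1217.77.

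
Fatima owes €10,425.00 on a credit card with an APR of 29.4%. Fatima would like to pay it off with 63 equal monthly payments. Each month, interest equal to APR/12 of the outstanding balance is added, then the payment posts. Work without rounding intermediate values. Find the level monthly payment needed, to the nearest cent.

Monthly rate r = 29.4%/12 = 2.45% = 0.0245.
Level-payment amortization: P = B₀·r / (1 − (1+r)^(−n)) = 10425.00·0.0245 / (1 − 1.0245^(−63)).
Denominator 1 − (1+r)^(−63) = 0.782356176.
P = 255.412 / 0.782356176 ≈ 326.47.

€326.47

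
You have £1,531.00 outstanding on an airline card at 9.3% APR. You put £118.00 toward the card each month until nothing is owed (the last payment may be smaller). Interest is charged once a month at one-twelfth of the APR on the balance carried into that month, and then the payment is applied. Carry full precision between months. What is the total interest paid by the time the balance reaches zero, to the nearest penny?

Monthly rate r = 9.3%/12 = 0.775% = 0.00775.
Payoff takes n = ⌈−ln(1 − rB₀/P)/ln(1+r)⌉ = ⌈13.727⌉ = 14 payments; the last is £85.89.
Total paid = 13·£118.00 + £85.89 = £1,619.89.
Total interest = total paid − principal = £1,619.89 − £1,531.00 = £88.89.

£88.89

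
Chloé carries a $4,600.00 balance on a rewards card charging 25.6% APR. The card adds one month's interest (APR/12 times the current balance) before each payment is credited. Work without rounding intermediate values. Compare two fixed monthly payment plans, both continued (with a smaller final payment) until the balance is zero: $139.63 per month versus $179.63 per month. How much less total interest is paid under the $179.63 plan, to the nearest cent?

$1,300.60

Monthly rate r = 25.6%/12 = 2.13333% = 0.0213333.
At $139.63/mo: n = ⌈−ln(1 − rB₀/P)/ln(1+r)⌉ = 58 payments (last $67.65); total interest = total paid − $4,600.00 = $3,426.56.
At $179.63/mo: 38 payments (last $79.65); total interest $2,125.96.
Interest saved = $3,426.56 − $2,125.96 = $1,300.60.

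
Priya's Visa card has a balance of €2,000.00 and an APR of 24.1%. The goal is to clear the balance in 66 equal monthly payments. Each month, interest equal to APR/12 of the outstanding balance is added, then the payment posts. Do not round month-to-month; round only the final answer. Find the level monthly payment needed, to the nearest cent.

€54.96

Monthly rate r = 24.1%/12 = 2.00833% = 0.0200833.
Level-payment amortization: P = B₀·r / (1 − (1+r)^(−n)) = 2000.00·0.0200833 / (1 − 1.02008^(−66)).
Denominator 1 − (1+r)^(−66) = 0.730817405.
P = 40.1667 / 0.730817405 ≈ 54.96.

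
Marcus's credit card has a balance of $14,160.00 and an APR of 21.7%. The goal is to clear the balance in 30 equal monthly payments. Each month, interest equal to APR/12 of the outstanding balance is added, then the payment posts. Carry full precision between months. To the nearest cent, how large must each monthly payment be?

Monthly rate r = 21.7%/12 = 1.80833% = 0.0180833.
Level-payment amortization: P = B₀·r / (1 − (1+r)^(−n)) = 14160.00·0.0180833 / (1 − 1.01808^(−30)).
Denominator 1 − (1+r)^(−30) = 0.415882571.
P = 256.06 / 0.415882571 ≈ 615.70.

$615.70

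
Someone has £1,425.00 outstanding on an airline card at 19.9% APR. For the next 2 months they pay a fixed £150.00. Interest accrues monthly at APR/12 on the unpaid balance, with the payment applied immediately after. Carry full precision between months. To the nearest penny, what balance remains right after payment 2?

Monthly rate r = 19.9%/12 = 1.65833% = 0.0165833.
Each month: B ← B·(1+r) − £150.00.
Month 1: interest £23.63; balance after payment £1,298.63.
Month 2: interest £21.54; balance after payment £1,170.17.

£1,170.17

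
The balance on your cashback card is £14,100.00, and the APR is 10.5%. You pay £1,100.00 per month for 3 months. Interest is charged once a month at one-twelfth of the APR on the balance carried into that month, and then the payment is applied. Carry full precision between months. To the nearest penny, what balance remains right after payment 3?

£11,144.41

Monthly rate r = 10.5%/12 = 0.875% = 0.00875.
Each month: B ← B·(1+r) − £1,100.00.
Month 1: interest £123.38; balance after payment £13,123.38.
Month 2: interest £114.83; balance after payment £12,138.20.
Month 3: interest £106.21; balance after payment £11,144.41.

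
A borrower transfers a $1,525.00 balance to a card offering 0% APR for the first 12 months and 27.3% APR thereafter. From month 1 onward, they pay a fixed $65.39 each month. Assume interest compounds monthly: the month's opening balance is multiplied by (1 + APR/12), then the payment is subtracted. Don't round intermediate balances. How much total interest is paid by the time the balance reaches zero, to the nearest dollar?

Promo months 1–12 at r₀ = 0%/12 = 0; months 13+ at r₁ = 27.3%/12 = 0.02275.
After month 12 (no interest yet): B = $1,525.00 − 12·$65.39 = $740.32.
Then at r₁ with $65.39/mo: n₂ = −ln(1 − r₁·B/P)/ln(1+r₁) ≈ 13.24 → 14 more payments.
Total paid = 25·$65.39 + $15.79 = $1,650.54; interest = $1,650.54 − $1,525.00 = $125.54.

$126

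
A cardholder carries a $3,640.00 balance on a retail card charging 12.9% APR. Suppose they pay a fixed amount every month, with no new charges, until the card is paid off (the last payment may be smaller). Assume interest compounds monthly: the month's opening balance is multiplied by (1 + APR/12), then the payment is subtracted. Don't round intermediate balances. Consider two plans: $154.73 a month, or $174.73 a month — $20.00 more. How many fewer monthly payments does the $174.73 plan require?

Monthly rate r = 12.9%/12 = 1.075% = 0.01075.
At $154.73/mo: n = ⌈−ln(1 − rB₀/P)/ln(1+r)⌉ = 28 payments (last $41.33); total interest = total paid − $3,640.00 = $579.04.
At $174.73/mo: 24 payments (last $124.42); total interest $503.21.
Payments saved = 28 − 24 = 4.

4 fewer payments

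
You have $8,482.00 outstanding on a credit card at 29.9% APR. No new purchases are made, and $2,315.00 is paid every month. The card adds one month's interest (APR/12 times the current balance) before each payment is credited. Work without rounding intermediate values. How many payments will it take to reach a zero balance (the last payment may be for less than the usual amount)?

4 months

Monthly rate r = 29.9%/12 = 2.49167% = 0.0249167.
Recurrence: B ← B·(1+r) − $2,315.00.
Month 1: interest $211.34; balance after payment $6,378.34.
Month 2: interest $158.93; balance after payment $4,222.27.
Month 3: interest $105.20; balance after payment $2,012.48.
Month 4: interest $50.14; balance after payment $0.00.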